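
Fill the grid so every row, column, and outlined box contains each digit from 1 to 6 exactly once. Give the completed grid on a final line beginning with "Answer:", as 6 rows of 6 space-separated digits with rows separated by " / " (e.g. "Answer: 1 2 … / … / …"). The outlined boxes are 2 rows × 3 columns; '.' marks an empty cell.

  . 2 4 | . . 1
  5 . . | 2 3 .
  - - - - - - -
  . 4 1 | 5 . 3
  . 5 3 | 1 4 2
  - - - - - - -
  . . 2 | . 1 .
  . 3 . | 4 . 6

Step 1. [r4c1∈{6}] r4c1 is down to just 6, so r4c1=6.
Step 2. [r1c5∈{5,6}] r1c5 is the only open cell in row 1 admitting 5. So r1c5=5.
Step 3. [r2c2∈{1,6}] r2c2 is the only open cell in row 2 admitting 1 ⇒ r2c2=1.
Step 4. [r3c5∈{6}] nothing but 6 survives at r3c5, so r3c5=6.
Step 5. [r5c6∈{5}] nothing but 5 survives at r5c6. So r5c6=5.
Step 6. [r1c1∈{3}] r1c1's peers cover all but 3 ⇒ r1c1=3.
Step 7. [r3c1∈{2}] r3c1's peers cover all but 2 ⇒ r3c1=2.
Step 8. [r5c2∈{6}] r5c2's peers cover all but 6. So r5c2=6.
Step 9. [r2c6∈{4}] r2c6's peers cover all but 4 ⇒ r2c6=4.
Step 10. [r6c1∈{1}] r6c1's peers cover all but 1 ⇒ r6c1=1.
Step 11. [r6c3∈{5}] r6c3's peers cover all but 5, so r6c3=5.
Step 12. [r5c1∈{4}] nothing but 4 survives at r5c1. So r5c1=4.
Step 13. [r2c3∈{6}] r2c3 has the single candidate 6 ⇒ r2c3=6.
Step 14. [r6c5∈{2}] nothing but 2 survives at r6c5. So r6c5=2.
Step 15. [r5c4∈{3}] r5c4 has the single candidate 3. So r5c4=3.
Step 16. [r1c4∈{6}] only 6 remains possible at r1c4, so r1c4=6.

Answer: 3 2 4 6 5 1 / 5 1 6 2 3 4 / 2 4 1 5 6 3 / 6 5 3 1 4 2 / 4 6 2 3 1 5 / 1 3 5 4 2 6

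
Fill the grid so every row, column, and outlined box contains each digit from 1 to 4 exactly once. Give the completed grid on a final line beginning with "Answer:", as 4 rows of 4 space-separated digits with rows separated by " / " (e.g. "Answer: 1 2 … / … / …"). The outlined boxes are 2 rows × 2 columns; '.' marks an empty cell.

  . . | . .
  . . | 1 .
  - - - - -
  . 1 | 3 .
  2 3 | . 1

Step 1. [r1c3∈{2,4}] r1c3 is the only open cell in col 3 admitting 2 ⇒ r1c3=2.
Step 2. [r1c2∈{4}] nothing but 4 survives at r1c2 ⇒ r1c2=4.
Step 3. [r1c4∈{3}] r1c4 is down to just 3. So r1c4=3.
Step 4. [r3c4∈{2,4}] in row 3, 2 fits only at r3c4, so r3c4=2.
Step 5. [r2c2∈{2}] r2c2 has the single candidate 2 ⇒ r2c2=2.
Step 6. [r2c4∈{4}] only 4 remains possible at r2c4. So r2c4=4.
Step 7. [r1c1∈{1}] nothing but 1 survives at r1c1. So r1c1=1.
Step 8. [r3c1∈{4}] r3c1 is down to just 4, so r3c1=4.
Step 9. [r4c3∈{4}] r4c3 has the single candidate 4 ⇒ r4c3=4.
Step 10. [r2c1∈{3}] r2c1's peers cover all but 3. So r2c1=3.

Answer: 1 4 2 3 / 3 2 1 4 / 4 1 3 2 / 2 3 4 1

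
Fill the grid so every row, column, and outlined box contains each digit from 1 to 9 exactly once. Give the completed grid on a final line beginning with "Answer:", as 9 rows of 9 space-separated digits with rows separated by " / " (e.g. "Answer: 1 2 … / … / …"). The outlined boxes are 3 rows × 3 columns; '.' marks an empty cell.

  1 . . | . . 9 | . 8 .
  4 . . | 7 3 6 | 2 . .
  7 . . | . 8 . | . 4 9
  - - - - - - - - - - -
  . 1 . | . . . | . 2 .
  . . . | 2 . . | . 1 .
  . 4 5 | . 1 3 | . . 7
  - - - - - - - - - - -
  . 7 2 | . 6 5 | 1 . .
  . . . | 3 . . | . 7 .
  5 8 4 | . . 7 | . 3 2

Step 1. [r9c7∈{6,9}] 6 has one home in row 9: r9c7. So r9c7=6.
Step 2. [r1c9∈{3,5,6}] across box 3, 6 lands solely at r1c9. So r1c9=6.
Step 3. [r1c3∈{3}] r1c3's peers cover all but 3. So r1c3=3.
Step 4. [r5c2∈{3,6,9}] across col 2, 3 lands solely at r5c2, so r5c2=3.
Step 5. [r9c5∈{9}] nothing but 9 survives at r9c5, so r9c5=9.
Step 6. [r3c3∈{6}] r3c3 has the single candidate 6 ⇒ r3c3=6.
Step 7. [r5c1∈{6,8,9}] 6 has one home in row 5: r5c1. So r5c1=6.
Step 8. [r8c1∈{9}] nothing but 9 survives at r8c1. So r8c1=9.
Step 9. [r4c1∈{8}] nothing but 8 survives at r4c1 ⇒ r4c1=8.
Step 10. [r4c6∈{4}] r4c6 has the single candidate 4, so r4c6=4.
Step 11. [r2c8∈{5}] nothing but 5 survives at r2c8. So r2c8=5.
Step 12. [r5c6∈{8}] r5c6's peers cover all but 8, so r5c6=8.
Step 13. [r4c4∈{5,6,9}] row 4 places 6 nowhere but r4c4. So r4c4=6.
Step 14. [r9c4∈{1}] r9c4 has the single candidate 1, so r9c4=1.
Step 15. [r3c4∈{5}] r3c4 is down to just 5, so r3c4=5.
Step 16. [r1c4∈{4}] r1c4 has the single candidate 4, so r1c4=4.
Step 17. [r7c9∈{4,8}] across row 7, 4 lands solely at r7c9 ⇒ r7c9=4.
Step 18. [r5c9∈{5}] r5c9's peers cover all but 5, so r5c9=5.
Step 19. [r1c5∈{2}] r1c5 is down to just 2 ⇒ r1c5=2.
Step 20. [r6c7∈{8,9}] row 6 places 8 nowhere but r6c7 ⇒ r6c7=8.
Step 21. [r5c5∈{7}] r5c5 is down to just 7. So r5c5=7.
Step 22. [r5c3∈{9}] only 9 remains possible at r5c3. So r5c3=9.
Step 23. [r4c7∈{3,9}] in row 4, 9 fits only at r4c7 ⇒ r4c7=9.
Step 24. [r7c4∈{8}] only 8 remains possible at r7c4, so r7c4=8.
Step 25. [r3c2∈{2}] nothing but 2 survives at r3c2 ⇒ r3c2=2.
Step 26. [r5c7∈{4}] only 4 remains possible at r5c7 ⇒ r5c7=4.
Step 27. [r6c4∈{9}] nothing but 9 survives at r6c4 ⇒ r6c4=9.
Step 28. [r3c6∈{1}] only 1 remains possible at r3c6, so r3c6=1.
Step 29. [r2c3∈{8}] r2c3 has the single candidate 8. So r2c3=8.
Step 30. [r8c2∈{6}] r8c2 is down to just 6 ⇒ r8c2=6.
Step 31. [r3c7∈{3}] nothing but 3 survives at r3c7. So r3c7=3.
Step 32. [r7c1∈{3}] nothing but 3 survives at r7c1. So r7c1=3.
Step 33. [r2c9∈{1}] r2c9's peers cover all but 1, so r2c9=1.
Step 34. [r1c2∈{5}] r1c2's peers cover all but 5 ⇒ r1c2=5.
Step 35. [r8c6∈{2}] r8c6 has the single candidate 2, so r8c6=2.
Step 36. [r2c2∈{9}] nothing but 9 survives at r2c2 ⇒ r2c2=9.
Step 37. [r6c1∈{2}] r6c1's peers cover all but 2 ⇒ r6c1=2.
Step 38. [r8c3∈{1}] r8c3 has the single candidate 1, so r8c3=1.
Step 39. [r6c8∈{6}] nothing but 6 survives at r6c8, so r6c8=6.
Step 40. [r4c3∈{7}] nothing but 7 survives at r4c3, so r4c3=7.
Step 41. [r1c7∈{7}] r1c7 is down to just 7 ⇒ r1c7=7.
Step 42. [r4c9∈{3}] r4c9's peers cover all but 3, so r4c9=3.
Step 43. [r4c5∈{5}] r4c5 is down to just 5. So r4c5=5.
Step 44. [r8c5∈{4}] r8c5's peers cover all but 4, so r8c5=4.
Step 45. [r8c9∈{8}] r8c9 is down to just 8. So r8c9=8.
Step 46. [r8c7∈{5}] r8c7 has the single candidate 5. So r8c7=5.
Step 47. [r7c8∈{9}] nothing but 9 survives at r7c8 ⇒ r7c8=9.

Answer: 1 5 3 4 2 9 7 8 6 / 4 9 8 7 3 6 2 5 1 / 7 2 6 5 8 1 3 4 9 / 8 1 7 6 5 4 9 2 3 / 6 3 9 2 7 8 4 1 5 / 2 4 5 9 1 3 8 6 7 / 3 7 2 8 6 5 1 9 4 / 9 6 1 3 4 2 5 7 8 / 5 8 4 1 9 7 6 3 2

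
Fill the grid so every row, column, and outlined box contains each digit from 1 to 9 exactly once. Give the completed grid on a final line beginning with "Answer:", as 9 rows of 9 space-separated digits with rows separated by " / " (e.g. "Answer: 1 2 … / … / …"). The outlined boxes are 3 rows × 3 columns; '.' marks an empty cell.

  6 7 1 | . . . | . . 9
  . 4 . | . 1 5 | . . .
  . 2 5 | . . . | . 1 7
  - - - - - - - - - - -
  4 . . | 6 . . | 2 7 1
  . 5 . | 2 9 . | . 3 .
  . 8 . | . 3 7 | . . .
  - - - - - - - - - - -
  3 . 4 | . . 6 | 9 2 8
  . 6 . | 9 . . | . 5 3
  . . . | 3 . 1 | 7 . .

Step 1. [r5c7∈{4,6,8}] 8 has one home in box 6: r5c7 ⇒ r5c7=8.
Step 2. [r5c6∈{4}] only 4 remains possible at r5c6, so r5c6=4.
Step 3. [r5c9∈{6}] r5c9 is down to just 6, so r5c9=6.
Step 4. [r9c1∈{2,5,8,9}] r9c1 is the only open cell in col 1 admitting 5, so r9c1=5.
Step 5. [r9c9∈{4}] r9c9 has the single candidate 4. So r9c9=4.
Step 6. [r8c5∈{2,4,7,8}] 4 has one home in row 8: r8c5. So r8c5=4.
Step 7. [r4c6∈{8}] r4c6 is down to just 8. So r4c6=8.
Step 8. [r9c5∈{2,8}] box 8 places 8 nowhere but r9c5 ⇒ r9c5=8.
Step 9. [r2c3∈{3,8,9}] across box 1, 3 lands solely at r2c3, so r2c3=3.
Step 10. [r9c3∈{2,9}] row 9 places 2 nowhere but r9c3. So r9c3=2.
Step 11. [r1c7∈{3,4,5}] across row 1, 5 lands solely at r1c7 ⇒ r1c7=5.
Step 12. [r5c1∈{1,7}] row 5 places 1 nowhere but r5c1, so r5c1=1.
Step 13. [r4c3∈{9}] r4c3 is down to just 9, so r4c3=9.
Step 14. [r3c7∈{3,4,6}] col 7 places 3 nowhere but r3c7, so r3c7=3.
Step 15. [r1c8∈{4,8}] in box 3, 4 fits only at r1c8. So r1c8=4.
Step 16. [r2c8∈{6,8}] 8 has one home in col 8: r2c8, so r2c8=8.
Step 17. [r3c1∈{8,9}] r3c1 is the only open cell in box 1 admitting 8 ⇒ r3c1=8.
Step 18. [r4c5∈{5}] only 5 remains possible at r4c5 ⇒ r4c5=5.
Step 19. [r8c3∈{7,8}] r8c3 is the only open cell in row 8 admitting 8, so r8c3=8.
Step 20. [r1c5∈{2}] only 2 remains possible at r1c5. So r1c5=2.
Step 21. [r7c4∈{5,7}] across row 7, 5 lands solely at r7c4, so r7c4=5.
Step 22. [r3c4∈{4}] r3c4 has the single candidate 4, so r3c4=4.
Step 23. [r6c1∈{2}] r6c1 is down to just 2, so r6c1=2.
Step 24. [r8c6∈{2}] r8c6's peers cover all but 2, so r8c6=2.
Step 25. [r6c9∈{5}] r6c9 is down to just 5, so r6c9=5.
Step 26. [r1c6∈{3}] r1c6 has the single candidate 3 ⇒ r1c6=3.
Step 27. [r5c3∈{7}] nothing but 7 survives at r5c3, so r5c3=7.
Step 28. [r7c5∈{7}] nothing but 7 survives at r7c5, so r7c5=7.
Step 29. [r9c8∈{6}] only 6 remains possible at r9c8 ⇒ r9c8=6.
Step 30. [r6c7∈{4}] r6c7 is down to just 4 ⇒ r6c7=4.
Step 31. [r2c4∈{7}] r2c4's peers cover all but 7. So r2c4=7.
Step 32. [r2c1∈{9}] r2c1 is down to just 9, so r2c1=9.
Step 33. [r9c2∈{9}] r9c2 has the single candidate 9, so r9c2=9.
Step 34. [r3c5∈{6}] r3c5's peers cover all but 6 ⇒ r3c5=6.
Step 35. [r8c1∈{7}] r8c1 has the single candidate 7 ⇒ r8c1=7.
Step 36. [r6c8∈{9}] nothing but 9 survives at r6c8. So r6c8=9.
Step 37. [r6c3∈{6}] r6c3 is down to just 6 ⇒ r6c3=6.
Step 38. [r4c2∈{3}] r4c2 is down to just 3 ⇒ r4c2=3.
Step 39. [r3c6∈{9}] only 9 remains possible at r3c6, so r3c6=9.
Step 40. [r2c9∈{2}] r2c9 is down to just 2 ⇒ r2c9=2.
Step 41. [r1c4∈{8}] r1c4 is down to just 8 ⇒ r1c4=8.
Step 42. [r6c4∈{1}] nothing but 1 survives at r6c4. So r6c4=1.
Step 43. [r8c7∈{1}] r8c7's peers cover all but 1, so r8c7=1.
Step 44. [r7c2∈{1}] r7c2's peers cover all but 1, so r7c2=1.
Step 45. [r2c7∈{6}] only 6 remains possible at r2c7 ⇒ r2c7=6.

Answer: 6 7 1 8 2 3 5 4 9 / 9 4 3 7 1 5 6 8 2 / 8 2 5 4 6 9 3 1 7 / 4 3 9 6 5 8 2 7 1 / 1 5 7 2 9 4 8 3 6 / 2 8 6 1 3 7 4 9 5 / 3 1 4 5 7 6 9 2 8 / 7 6 8 9 4 2 1 5 3 / 5 9 2 3 8 1 7 6 4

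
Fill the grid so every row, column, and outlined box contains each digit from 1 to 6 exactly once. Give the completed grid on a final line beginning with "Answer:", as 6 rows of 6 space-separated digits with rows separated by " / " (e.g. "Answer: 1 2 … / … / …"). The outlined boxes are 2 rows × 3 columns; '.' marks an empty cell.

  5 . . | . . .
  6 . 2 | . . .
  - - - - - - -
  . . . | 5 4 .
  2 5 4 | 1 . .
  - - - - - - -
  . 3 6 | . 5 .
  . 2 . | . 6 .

Step 1. [r1c3∈{1,3}] in box 1, 3 fits only at r1c3, so r1c3=3.
Step 2. [r3c6∈{2,3,6}] across row 3, 2 lands solely at r3c6 ⇒ r3c6=2.
Step 3. [r2c6∈{1,3,4,5}] across row 2, 5 lands solely at r2c6. So r2c6=5.
Step 4. [r1c4∈{2,4,6}] 6 has one home in col 4: r1c4. So r1c4=6.
Step 5. [r3c3∈{1}] r3c3's peers cover all but 1, so r3c3=1.
Step 6. [r4c5∈{3}] nothing but 3 survives at r4c5, so r4c5=3.
Step 7. [r6c6∈{1,3,4}] in col 6, 3 fits only at r6c6 ⇒ r6c6=3.
Step 8. [r6c4∈{4}] only 4 remains possible at r6c4. So r6c4=4.
Step 9. [r2c5∈{1}] r2c5's peers cover all but 1. So r2c5=1.
Step 10. [r2c2∈{4}] only 4 remains possible at r2c2. So r2c2=4.
Step 11. [r5c6∈{1}] r5c6's peers cover all but 1, so r5c6=1.
Step 12. [r3c1∈{3}] r3c1 is down to just 3 ⇒ r3c1=3.
Step 13. [r1c6∈{4}] r1c6's peers cover all but 4. So r1c6=4.
Step 14. [r2c4∈{3}] r2c4 has the single candidate 3. So r2c4=3.
Step 15. [r6c3∈{5}] only 5 remains possible at r6c3, so r6c3=5.
Step 16. [r3c2∈{6}] only 6 remains possible at r3c2 ⇒ r3c2=6.
Step 17. [r5c4∈{2}] only 2 remains possible at r5c4, so r5c4=2.
Step 18. [r1c2∈{1}] r1c2 has the single candidate 1, so r1c2=1.
Step 19. [r5c1∈{4}] r5c1 is down to just 4 ⇒ r5c1=4.
Step 20. [r4c6∈{6}] r4c6 is down to just 6, so r4c6=6.
Step 21. [r1c5∈{2}] r1c5 has the single candidate 2, so r1c5=2.
Step 22. [r6c1∈{1}] nothing but 1 survives at r6c1 ⇒ r6c1=1.

Answer: 5 1 3 6 2 4 / 6 4 2 3 1 5 / 3 6 1 5 4 2 / 2 5 4 1 3 6 / 4 3 6 2 5 1 / 1 2 5 4 6 3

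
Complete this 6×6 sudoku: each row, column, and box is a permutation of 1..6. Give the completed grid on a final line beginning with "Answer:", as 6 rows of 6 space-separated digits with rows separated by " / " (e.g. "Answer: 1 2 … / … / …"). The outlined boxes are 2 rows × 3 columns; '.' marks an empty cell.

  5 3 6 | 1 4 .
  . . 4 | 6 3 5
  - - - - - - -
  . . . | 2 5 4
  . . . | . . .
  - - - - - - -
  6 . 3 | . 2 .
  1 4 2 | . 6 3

Step 1. [r2c2∈{1,2}] across row 2, 1 lands solely at r2c2 ⇒ r2c2=1.
Step 2. [r4c2∈{2,5,6}] 2 has one home in col 2: r4c2. So r4c2=2.
Step 3. [r4c5∈{1}] nothing but 1 survives at r4c5. So r4c5=1.
Step 4. [r3c1∈{3}] nothing but 3 survives at r3c1, so r3c1=3.
Step 5. [r6c4∈{5}] r6c4 has the single candidate 5, so r6c4=5.
Step 6. [r4c6∈{6}] r4c6's peers cover all but 6. So r4c6=6.
Step 7. [r4c3∈{5}] r4c3's peers cover all but 5, so r4c3=5.
Step 8. [r4c4∈{3}] nothing but 3 survives at r4c4 ⇒ r4c4=3.
Step 9. [r1c6∈{2}] r1c6 has the single candidate 2 ⇒ r1c6=2.
Step 10. [r5c4∈{4}] only 4 remains possible at r5c4, so r5c4=4.
Step 11. [r3c3∈{1}] nothing but 1 survives at r3c3 ⇒ r3c3=1.
Step 12. [r3c2∈{6}] only 6 remains possible at r3c2. So r3c2=6.
Step 13. [r4c1∈{4}] r4c1's peers cover all but 4 ⇒ r4c1=4.
Step 14. [r2c1∈{2}] nothing but 2 survives at r2c1, so r2c1=2.
Step 15. [r5c6∈{1}] only 1 remains possible at r5c6 ⇒ r5c6=1.
Step 16. [r5c2∈{5}] r5c2 has the single candidate 5. So r5c2=5.

Answer: 5 3 6 1 4 2 / 2 1 4 6 3 5 / 3 6 1 2 5 4 / 4 2 5 3 1 6 / 6 5 3 4 2 1 / 1 4 2 5 6 3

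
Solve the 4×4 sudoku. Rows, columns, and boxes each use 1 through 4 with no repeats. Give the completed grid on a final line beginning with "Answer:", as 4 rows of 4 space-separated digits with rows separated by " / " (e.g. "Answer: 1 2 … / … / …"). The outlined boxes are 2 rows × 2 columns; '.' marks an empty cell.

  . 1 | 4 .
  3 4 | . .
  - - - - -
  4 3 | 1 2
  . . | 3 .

Step 1. [r4c2∈{2}] r4c2's peers cover all but 2 ⇒ r4c2=2.
Step 2. [r2c3∈{2}] nothing but 2 survives at r2c3. So r2c3=2.
Step 3. [r1c4∈{3}] only 3 remains possible at r1c4. So r1c4=3.
Step 4. [r1c1∈{2}] r1c1 has the single candidate 2 ⇒ r1c1=2.
Step 5. [r4c4∈{4}] nothing but 4 survives at r4c4 ⇒ r4c4=4.
Step 6. [r4c1∈{1}] nothing but 1 survives at r4c1 ⇒ r4c1=1.
Step 7. [r2c4∈{1}] r2c4 has the single candidate 1 ⇒ r2c4=1.

Answer: 2 1 4 3 / 3 4 2 1 / 4 3 1 2 / 1 2 3 4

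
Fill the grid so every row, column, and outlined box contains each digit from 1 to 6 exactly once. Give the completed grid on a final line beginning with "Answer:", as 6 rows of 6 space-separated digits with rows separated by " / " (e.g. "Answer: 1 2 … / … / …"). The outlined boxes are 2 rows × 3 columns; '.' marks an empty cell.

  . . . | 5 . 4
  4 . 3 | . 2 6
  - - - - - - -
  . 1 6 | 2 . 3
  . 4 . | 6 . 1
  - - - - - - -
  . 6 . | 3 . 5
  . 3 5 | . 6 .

Step 1. [r5c3∈{1,2,4}] r5c3 is the only open cell in col 3 admitting 4. So r5c3=4.
Step 2. [r5c1∈{1,2}] r5c1 is the only open cell in row 5 admitting 2. So r5c1=2.
Step 3. [r1c3∈{1,2}] in col 3, 1 fits only at r1c3. So r1c3=1.
Step 4. [r4c5∈{5}] only 5 remains possible at r4c5, so r4c5=5.
Step 5. [r6c1∈{1}] r6c1 is down to just 1 ⇒ r6c1=1.
Step 6. [r1c1∈{6}] r1c1 has the single candidate 6 ⇒ r1c1=6.
Step 7. [r3c5∈{4}] r3c5's peers cover all but 4, so r3c5=4.
Step 8. [r5c5∈{1}] r5c5's peers cover all but 1 ⇒ r5c5=1.
Step 9. [r2c4∈{1}] r2c4 is down to just 1. So r2c4=1.
Step 10. [r2c2∈{5}] r2c2 has the single candidate 5 ⇒ r2c2=5.
Step 11. [r4c3∈{2}] r4c3 is down to just 2. So r4c3=2.
Step 12. [r4c1∈{3}] nothing but 3 survives at r4c1, so r4c1=3.
Step 13. [r6c6∈{2}] only 2 remains possible at r6c6, so r6c6=2.
Step 14. [r3c1∈{5}] r3c1 has the single candidate 5. So r3c1=5.
Step 15. [r1c2∈{2}] r1c2 has the single candidate 2 ⇒ r1c2=2.
Step 16. [r6c4∈{4}] nothing but 4 survives at r6c4. So r6c4=4.
Step 17. [r1c5∈{3}] r1c5's peers cover all but 3. So r1c5=3.

Answer: 6 2 1 5 3 4 / 4 5 3 1 2 6 / 5 1 6 2 4 3 / 3 4 2 6 5 1 / 2 6 4 3 1 5 / 1 3 5 4 6 2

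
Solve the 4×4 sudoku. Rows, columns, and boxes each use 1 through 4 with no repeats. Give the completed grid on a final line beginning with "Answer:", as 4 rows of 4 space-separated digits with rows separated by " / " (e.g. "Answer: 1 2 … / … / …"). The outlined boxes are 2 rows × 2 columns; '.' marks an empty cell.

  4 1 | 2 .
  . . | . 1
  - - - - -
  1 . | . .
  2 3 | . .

Step 1. [r4c4∈{4}] only 4 remains possible at r4c4 ⇒ r4c4=4.
Step 2. [r3c3∈{3}] r3c3's peers cover all but 3 ⇒ r3c3=3.
Step 3. [r4c3∈{1}] r4c3 has the single candidate 1 ⇒ r4c3=1.
Step 4. [r3c2∈{4}] only 4 remains possible at r3c2, so r3c2=4.
Step 5. [r2c3∈{4}] nothing but 4 survives at r2c3 ⇒ r2c3=4.
Step 6. [r2c1∈{3}] r2c1 is down to just 3. So r2c1=3.
Step 7. [r1c4∈{3}] only 3 remains possible at r1c4 ⇒ r1c4=3.
Step 8. [r2c2∈{2}] nothing but 2 survives at r2c2, so r2c2=2.
Step 9. [r3c4∈{2}] r3c4 is down to just 2, so r3c4=2.

Answer: 4 1 2 3 / 3 2 4 1 / 1 4 3 2 / 2 3 1 4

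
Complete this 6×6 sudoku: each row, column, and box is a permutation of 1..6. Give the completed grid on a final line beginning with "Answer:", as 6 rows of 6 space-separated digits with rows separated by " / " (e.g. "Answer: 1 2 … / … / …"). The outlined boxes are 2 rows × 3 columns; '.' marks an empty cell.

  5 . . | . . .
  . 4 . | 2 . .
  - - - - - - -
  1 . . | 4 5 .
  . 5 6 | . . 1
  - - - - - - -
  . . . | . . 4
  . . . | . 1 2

Step 1. [r4c4∈{3}] r4c4's peers cover all but 3. So r4c4=3.
Step 2. [r5c5∈{3,6}] r5c5 is the only open cell in box 6 admitting 3. So r5c5=3.
Step 3. [r2c5∈{6}] nothing but 6 survives at r2c5. So r2c5=6.
Step 4. [r1c2∈{1,2,3,6}] row 1 places 6 nowhere but r1c2 ⇒ r1c2=6.
Step 5. [r2c1∈{3}] r2c1's peers cover all but 3, so r2c1=3.
Step 6. [r1c3∈{1,2}] 2 has one home in row 1: r1c3 ⇒ r1c3=2.
Step 7. [r3c2∈{2,3}] in row 3, 2 fits only at r3c2, so r3c2=2.
Step 8. [r6c3∈{3,4,5}] across col 3, 4 lands solely at r6c3. So r6c3=4.
Step 9. [r6c4∈{5,6}] 5 has one home in row 6: r6c4, so r6c4=5.
Step 10. [r6c1∈{6}] nothing but 6 survives at r6c1 ⇒ r6c1=6.
Step 11. [r5c3∈{1,5}] in row 5, 5 fits only at r5c3 ⇒ r5c3=5.
Step 12. [r2c3∈{1}] nothing but 1 survives at r2c3 ⇒ r2c3=1.
Step 13. [r5c1∈{2}] r5c1 is down to just 2. So r5c1=2.
Step 14. [r2c6∈{5}] r2c6's peers cover all but 5, so r2c6=5.
Step 15. [r4c1∈{4}] nothing but 4 survives at r4c1 ⇒ r4c1=4.
Step 16. [r1c4∈{1}] r1c4 has the single candidate 1, so r1c4=1.
Step 17. [r5c4∈{6}] r5c4's peers cover all but 6. So r5c4=6.
Step 18. [r5c2∈{1}] only 1 remains possible at r5c2 ⇒ r5c2=1.
Step 19. [r1c5∈{4}] only 4 remains possible at r1c5, so r1c5=4.
Step 20. [r4c5∈{2}] r4c5 has the single candidate 2, so r4c5=2.
Step 21. [r3c3∈{3}] only 3 remains possible at r3c3 ⇒ r3c3=3.
Step 22. [r3c6∈{6}] r3c6's peers cover all but 6 ⇒ r3c6=6.
Step 23. [r1c6∈{3}] r1c6 has the single candidate 3, so r1c6=3.
Step 24. [r6c2∈{3}] nothing but 3 survives at r6c2. So r6c2=3.

Answer: 5 6 2 1 4 3 / 3 4 1 2 6 5 / 1 2 3 4 5 6 / 4 5 6 3 2 1 / 2 1 5 6 3 4 / 6 3 4 5 1 2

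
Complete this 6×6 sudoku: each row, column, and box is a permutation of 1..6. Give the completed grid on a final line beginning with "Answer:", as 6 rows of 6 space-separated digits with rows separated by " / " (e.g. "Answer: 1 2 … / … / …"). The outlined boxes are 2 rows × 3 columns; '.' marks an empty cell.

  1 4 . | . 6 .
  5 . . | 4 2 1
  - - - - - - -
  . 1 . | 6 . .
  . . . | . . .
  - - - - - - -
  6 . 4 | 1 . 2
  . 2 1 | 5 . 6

Step 1. [r5c5∈{3}] r5c5's peers cover all but 3, so r5c5=3.
Step 2. [r1c3∈{2,3}] in row 1, 2 fits only at r1c3. So r1c3=2.
Step 3. [r3c1∈{2,3,4}] 2 has one home in row 3: r3c1, so r3c1=2.
Step 4. [r1c6∈{3,5}] across row 1, 5 lands solely at r1c6, so r1c6=5.
Step 5. [r4c1∈{3,4}] in col 1, 4 fits only at r4c1, so r4c1=4.
Step 6. [r4c6∈{3}] r4c6 is down to just 3. So r4c6=3.
Step 7. [r2c2∈{3,6}] col 2 places 3 nowhere but r2c2. So r2c2=3.
Step 8. [r4c2∈{5,6}] across col 2, 6 lands solely at r4c2 ⇒ r4c2=6.
Step 9. [r4c3∈{5}] nothing but 5 survives at r4c3 ⇒ r4c3=5.
Step 10. [r6c5∈{4}] r6c5 has the single candidate 4. So r6c5=4.
Step 11. [r6c1∈{3}] r6c1's peers cover all but 3 ⇒ r6c1=3.
Step 12. [r4c5∈{1}] r4c5 is down to just 1, so r4c5=1.
Step 13. [r4c4∈{2}] nothing but 2 survives at r4c4, so r4c4=2.
Step 14. [r3c3∈{3}] r3c3 is down to just 3. So r3c3=3.
Step 15. [r2c3∈{6}] nothing but 6 survives at r2c3, so r2c3=6.
Step 16. [r3c5∈{5}] nothing but 5 survives at r3c5 ⇒ r3c5=5.
Step 17. [r5c2∈{5}] r5c2's peers cover all but 5 ⇒ r5c2=5.
Step 18. [r3c6∈{4}] r3c6 is down to just 4, so r3c6=4.
Step 19. [r1c4∈{3}] r1c4 has the single candidate 3 ⇒ r1c4=3.

Answer: 1 4 2 3 6 5 / 5 3 6 4 2 1 / 2 1 3 6 5 4 / 4 6 5 2 1 3 / 6 5 4 1 3 2 / 3 2 1 5 4 6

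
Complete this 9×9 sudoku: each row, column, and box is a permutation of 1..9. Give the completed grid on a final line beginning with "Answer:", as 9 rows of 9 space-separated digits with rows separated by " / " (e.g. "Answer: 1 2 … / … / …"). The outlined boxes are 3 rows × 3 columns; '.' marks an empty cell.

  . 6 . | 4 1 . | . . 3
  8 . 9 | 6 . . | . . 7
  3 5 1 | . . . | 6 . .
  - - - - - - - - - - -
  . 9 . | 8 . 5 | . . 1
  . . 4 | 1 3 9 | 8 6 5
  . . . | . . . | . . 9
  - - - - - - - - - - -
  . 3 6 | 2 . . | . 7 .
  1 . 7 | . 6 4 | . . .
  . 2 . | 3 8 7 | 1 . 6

Step 1. [r5c1∈{2,7}] across row 5, 2 lands solely at r5c1 ⇒ r5c1=2.
Step 2. [r6c4∈{7}] r6c4 has the single candidate 7. So r6c4=7.
Step 3. [r7c9∈{4,8}] r7c9 is the only open cell in row 7 admitting 8. So r7c9=8.
Step 4. [r2c5∈{2,5}] in box 2, 5 fits only at r2c5, so r2c5=5.
Step 5. [r3c9∈{2,4}] 4 has one home in col 9: r3c9, so r3c9=4.
Step 6. [r2c7∈{2}] r2c7's peers cover all but 2 ⇒ r2c7=2.
Step 7. [r7c5∈{9}] r7c5 is down to just 9, so r7c5=9.
Step 8. [r9c3∈{5}] r9c3's peers cover all but 5. So r9c3=5.
Step 9. [r7c7∈{4,5}] 5 has one home in row 7: r7c7 ⇒ r7c7=5.
Step 10. [r9c8∈{4,9}] in box 9, 4 fits only at r9c8, so r9c8=4.
Step 11. [r4c3∈{3}] r4c3 is down to just 3 ⇒ r4c3=3.
Step 12. [r1c7∈{9}] r1c7's peers cover all but 9. So r1c7=9.
Step 13. [r4c8∈{2}] nothing but 2 survives at r4c8, so r4c8=2.
Step 14. [r6c8∈{3}] only 3 remains possible at r6c8 ⇒ r6c8=3.
Step 15. [r4c7∈{4,7}] col 7 places 7 nowhere but r4c7, so r4c7=7.
Step 16. [r6c6∈{2,6}] 6 has one home in col 6: r6c6 ⇒ r6c6=6.
Step 17. [r6c5∈{2,4}] across row 6, 2 lands solely at r6c5 ⇒ r6c5=2.
Step 18. [r3c6∈{2,8}] 2 has one home in row 3: r3c6, so r3c6=2.
Step 19. [r1c8∈{5,8}] 5 has one home in row 1: r1c8 ⇒ r1c8=5.
Step 20. [r6c3∈{8}] r6c3's peers cover all but 8, so r6c3=8.
Step 21. [r8c9∈{2}] r8c9 is down to just 2, so r8c9=2.
Step 22. [r6c2∈{1}] r6c2 is down to just 1 ⇒ r6c2=1.
Step 23. [r3c5∈{7}] r3c5's peers cover all but 7. So r3c5=7.
Step 24. [r1c3∈{2}] only 2 remains possible at r1c3, so r1c3=2.
Step 25. [r3c4∈{9}] r3c4's peers cover all but 9 ⇒ r3c4=9.
Step 26. [r4c5∈{4}] r4c5 is down to just 4 ⇒ r4c5=4.
Step 27. [r8c2∈{8}] only 8 remains possible at r8c2, so r8c2=8.
Step 28. [r9c1∈{9}] only 9 remains possible at r9c1 ⇒ r9c1=9.
Step 29. [r2c6∈{3}] r2c6 has the single candidate 3. So r2c6=3.
Step 30. [r8c4∈{5}] r8c4 is down to just 5 ⇒ r8c4=5.
Step 31. [r3c8∈{8}] only 8 remains possible at r3c8, so r3c8=8.
Step 32. [r7c1∈{4}] r7c1 is down to just 4, so r7c1=4.
Step 33. [r1c1∈{7}] r1c1 is down to just 7 ⇒ r1c1=7.
Step 34. [r8c8∈{9}] only 9 remains possible at r8c8 ⇒ r8c8=9.
Step 35. [r4c1∈{6}] only 6 remains possible at r4c1. So r4c1=6.
Step 36. [r6c1∈{5}] only 5 remains possible at r6c1 ⇒ r6c1=5.
Step 37. [r6c7∈{4}] r6c7 is down to just 4, so r6c7=4.
Step 38. [r1c6∈{8}] nothing but 8 survives at r1c6. So r1c6=8.
Step 39. [r7c6∈{1}] r7c6 is down to just 1 ⇒ r7c6=1.
Step 40. [r2c8∈{1}] r2c8 is down to just 1 ⇒ r2c8=1.
Step 41. [r2c2∈{4}] r2c2's peers cover all but 4, so r2c2=4.
Step 42. [r5c2∈{7}] only 7 remains possible at r5c2 ⇒ r5c2=7.
Step 43. [r8c7∈{3}] only 3 remains possible at r8c7 ⇒ r8c7=3.

Answer: 7 6 2 4 1 8 9 5 3 / 8 4 9 6 5 3 2 1 7 / 3 5 1 9 7 2 6 8 4 / 6 9 3 8 4 5 7 2 1 / 2 7 4 1 3 9 8 6 5 / 5 1 8 7 2 6 4 3 9 / 4 3 6 2 9 1 5 7 8 / 1 8 7 5 6 4 3 9 2 / 9 2 5 3 8 7 1 4 6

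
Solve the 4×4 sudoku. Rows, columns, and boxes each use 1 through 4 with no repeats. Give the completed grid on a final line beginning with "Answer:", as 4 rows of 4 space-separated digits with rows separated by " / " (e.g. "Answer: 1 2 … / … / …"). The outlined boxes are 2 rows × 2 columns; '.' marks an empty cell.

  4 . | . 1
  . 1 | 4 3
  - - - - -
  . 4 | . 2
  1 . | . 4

Step 1. [r4c2∈{2,3}] row 4 places 2 nowhere but r4c2, so r4c2=2.
Step 2. [r3c3∈{1,3}] 1 has one home in row 3: r3c3 ⇒ r3c3=1.
Step 3. [r4c3∈{3}] r4c3 is down to just 3 ⇒ r4c3=3.
Step 4. [r2c1∈{2}] only 2 remains possible at r2c1 ⇒ r2c1=2.
Step 5. [r1c3∈{2}] r1c3's peers cover all but 2, so r1c3=2.
Step 6. [r1c2∈{3}] r1c2 is down to just 3, so r1c2=3.
Step 7. [r3c1∈{3}] only 3 remains possible at r3c1, so r3c1=3.

Answer: 4 3 2 1 / 2 1 4 3 / 3 4 1 2 / 1 2 3 4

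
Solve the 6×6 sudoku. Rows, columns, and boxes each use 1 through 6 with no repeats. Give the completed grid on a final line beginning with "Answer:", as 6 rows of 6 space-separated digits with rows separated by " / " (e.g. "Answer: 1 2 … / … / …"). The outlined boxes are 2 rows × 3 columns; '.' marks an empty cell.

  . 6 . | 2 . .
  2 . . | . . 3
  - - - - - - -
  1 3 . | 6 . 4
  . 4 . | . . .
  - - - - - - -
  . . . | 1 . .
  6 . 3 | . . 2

Step 1. [r4c1∈{5}] r4c1's peers cover all but 5. So r4c1=5.
Step 2. [r3c5∈{2,5}] row 3 places 5 nowhere but r3c5. So r3c5=5.
Step 3. [r6c5∈{4}] r6c5's peers cover all but 4, so r6c5=4.
Step 4. [r1c5∈{1}] r1c5's peers cover all but 1 ⇒ r1c5=1.
Step 5. [r2c3∈{1,4,5}] r2c3 is the only open cell in col 3 admitting 1, so r2c3=1.
Step 6. [r2c2∈{5}] nothing but 5 survives at r2c2, so r2c2=5.
Step 7. [r5c3∈{2,4,5}] col 3 places 5 nowhere but r5c3. So r5c3=5.
Step 8. [r5c5∈{3,6}] row 5 places 3 nowhere but r5c5 ⇒ r5c5=3.
Step 9. [r1c3∈{4}] r1c3 is down to just 4, so r1c3=4.
Step 10. [r4c3∈{2,6}] in row 4, 6 fits only at r4c3. So r4c3=6.
Step 11. [r1c6∈{5}] r1c6's peers cover all but 5, so r1c6=5.
Step 12. [r5c2∈{2}] r5c2's peers cover all but 2. So r5c2=2.
Step 13. [r2c5∈{6}] nothing but 6 survives at r2c5, so r2c5=6.
Step 14. [r1c1∈{3}] r1c1 has the single candidate 3 ⇒ r1c1=3.
Step 15. [r6c4∈{5}] r6c4 is down to just 5 ⇒ r6c4=5.
Step 16. [r4c6∈{1}] r4c6 has the single candidate 1. So r4c6=1.
Step 17. [r2c4∈{4}] r2c4 is down to just 4. So r2c4=4.
Step 18. [r4c4∈{3}] r4c4 has the single candidate 3 ⇒ r4c4=3.
Step 19. [r5c6∈{6}] r5c6's peers cover all but 6, so r5c6=6.
Step 20. [r5c1∈{4}] only 4 remains possible at r5c1. So r5c1=4.
Step 21. [r3c3∈{2}] nothing but 2 survives at r3c3. So r3c3=2.
Step 22. [r6c2∈{1}] only 1 remains possible at r6c2, so r6c2=1.
Step 23. [r4c5∈{2}] r4c5 is down to just 2 ⇒ r4c5=2.

Answer: 3 6 4 2 1 5 / 2 5 1 4 6 3 / 1 3 2 6 5 4 / 5 4 6 3 2 1 / 4 2 5 1 3 6 / 6 1 3 5 4 2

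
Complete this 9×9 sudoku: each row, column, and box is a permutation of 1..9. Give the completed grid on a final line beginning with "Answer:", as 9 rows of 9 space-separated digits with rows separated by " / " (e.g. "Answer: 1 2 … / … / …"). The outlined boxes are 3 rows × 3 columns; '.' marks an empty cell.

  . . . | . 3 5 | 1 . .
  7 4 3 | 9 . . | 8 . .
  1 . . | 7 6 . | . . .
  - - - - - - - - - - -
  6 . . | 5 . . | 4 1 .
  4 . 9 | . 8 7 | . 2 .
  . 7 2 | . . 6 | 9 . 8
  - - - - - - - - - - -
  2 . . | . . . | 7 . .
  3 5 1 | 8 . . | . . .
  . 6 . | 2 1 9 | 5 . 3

Step 1. [r8c6∈{4}] only 4 remains possible at r8c6 ⇒ r8c6=4.
Step 2. [r4c3∈{8}] r4c3 is down to just 8, so r4c3=8.
Step 3. [r1c1∈{8,9}] across col 1, 9 lands solely at r1c1 ⇒ r1c1=9.
Step 4. [r5c9∈{5,6}] 5 has one home in row 5: r5c9 ⇒ r5c9=5.
Step 5. [r2c5∈{2}] r2c5 is down to just 2, so r2c5=2.
Step 6. [r2c9∈{6}] nothing but 6 survives at r2c9. So r2c9=6.
Step 7. [r6c4∈{1,3,4}] across row 6, 1 lands solely at r6c4, so r6c4=1.
Step 8. [r5c4∈{3}] r5c4 has the single candidate 3, so r5c4=3.
Step 9. [r7c3∈{4}] only 4 remains possible at r7c3 ⇒ r7c3=4.
Step 10. [r1c2∈{2,8}] 8 has one home in row 1: r1c2. So r1c2=8.
Step 11. [r1c9∈{2,4,7}] in row 1, 2 fits only at r1c9, so r1c9=2.
Step 12. [r8c9∈{9}] nothing but 9 survives at r8c9, so r8c9=9.
Step 13. [r3c8∈{3,4,5,9}] in row 3, 9 fits only at r3c8, so r3c8=9.
Step 14. [r8c8∈{6}] r8c8 has the single candidate 6. So r8c8=6.
Step 15. [r9c8∈{4,8}] r9c8 is the only open cell in row 9 admitting 4 ⇒ r9c8=4.
Step 16. [r3c9∈{4}] r3c9 has the single candidate 4 ⇒ r3c9=4.
Step 17. [r7c2∈{9}] r7c2 is down to just 9, so r7c2=9.
Step 18. [r7c8∈{8}] r7c8's peers cover all but 8 ⇒ r7c8=8.
Step 19. [r8c5∈{7}] nothing but 7 survives at r8c5. So r8c5=7.
Step 20. [r7c9∈{1}] r7c9's peers cover all but 1 ⇒ r7c9=1.
Step 21. [r9c1∈{8}] only 8 remains possible at r9c1, so r9c1=8.
Step 22. [r3c7∈{3}] only 3 remains possible at r3c7. So r3c7=3.
Step 23. [r6c5∈{4}] r6c5 has the single candidate 4. So r6c5=4.
Step 24. [r9c3∈{7}] nothing but 7 survives at r9c3. So r9c3=7.
Step 25. [r3c6∈{8}] r3c6 has the single candidate 8 ⇒ r3c6=8.
Step 26. [r6c8∈{3}] r6c8 has the single candidate 3, so r6c8=3.
Step 27. [r7c4∈{6}] r7c4's peers cover all but 6. So r7c4=6.
Step 28. [r1c4∈{4}] r1c4 has the single candidate 4. So r1c4=4.
Step 29. [r4c6∈{2}] r4c6's peers cover all but 2. So r4c6=2.
Step 30. [r4c5∈{9}] only 9 remains possible at r4c5. So r4c5=9.
Step 31. [r1c8∈{7}] r1c8 has the single candidate 7, so r1c8=7.
Step 32. [r4c2∈{3}] nothing but 3 survives at r4c2 ⇒ r4c2=3.
Step 33. [r5c2∈{1}] only 1 remains possible at r5c2 ⇒ r5c2=1.
Step 34. [r6c1∈{5}] r6c1's peers cover all but 5 ⇒ r6c1=5.
Step 35. [r5c7∈{6}] nothing but 6 survives at r5c7 ⇒ r5c7=6.
Step 36. [r3c3∈{5}] only 5 remains possible at r3c3, so r3c3=5.
Step 37. [r1c3∈{6}] r1c3 has the single candidate 6, so r1c3=6.
Step 38. [r7c5∈{5}] r7c5's peers cover all but 5. So r7c5=5.
Step 39. [r2c6∈{1}] nothing but 1 survives at r2c6 ⇒ r2c6=1.
Step 40. [r4c9∈{7}] only 7 remains possible at r4c9, so r4c9=7.
Step 41. [r2c8∈{5}] r2c8 is down to just 5, so r2c8=5.
Step 42. [r3c2∈{2}] nothing but 2 survives at r3c2. So r3c2=2.
Step 43. [r7c6∈{3}] only 3 remains possible at r7c6, so r7c6=3.
Step 44. [r8c7∈{2}] nothing but 2 survives at r8c7. So r8c7=2.

Answer: 9 8 6 4 3 5 1 7 2 / 7 4 3 9 2 1 8 5 6 / 1 2 5 7 6 8 3 9 4 / 6 3 8 5 9 2 4 1 7 / 4 1 9 3 8 7 6 2 5 / 5 7 2 1 4 6 9 3 8 / 2 9 4 6 5 3 7 8 1 / 3 5 1 8 7 4 2 6 9 / 8 6 7 2 1 9 5 4 3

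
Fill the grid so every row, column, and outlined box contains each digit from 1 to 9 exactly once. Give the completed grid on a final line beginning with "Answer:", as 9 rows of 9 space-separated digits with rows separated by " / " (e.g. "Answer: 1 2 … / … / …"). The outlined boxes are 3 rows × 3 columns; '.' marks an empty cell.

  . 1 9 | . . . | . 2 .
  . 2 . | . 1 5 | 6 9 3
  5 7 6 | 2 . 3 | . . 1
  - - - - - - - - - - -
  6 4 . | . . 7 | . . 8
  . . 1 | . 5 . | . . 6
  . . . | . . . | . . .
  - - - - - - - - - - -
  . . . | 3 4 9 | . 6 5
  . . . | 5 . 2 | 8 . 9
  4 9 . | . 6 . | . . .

Step 1. [r2c1∈{8}] only 8 remains possible at r2c1. So r2c1=8.
Step 2. [r9c3∈{2,3,5,7,8}] row 9 places 5 nowhere but r9c3. So r9c3=5.
Step 3. [r8c8∈{1,3,4,7}] r8c8 is the only open cell in row 8 admitting 4 ⇒ r8c8=4.
Step 4. [r1c7∈{4,5,7}] row 1 places 5 nowhere but r1c7 ⇒ r1c7=5.
Step 5. [r1c9∈{4,7}] in box 3, 7 fits only at r1c9, so r1c9=7.
Step 6. [r6c9∈{2,4}] col 9 places 4 nowhere but r6c9. So r6c9=4.
Step 7. [r1c5∈{8}] only 8 remains possible at r1c5, so r1c5=8.
Step 8. [r8c5∈{7}] nothing but 7 survives at r8c5 ⇒ r8c5=7.
Step 9. [r8c3∈{3}] r8c3 has the single candidate 3 ⇒ r8c3=3.
Step 10. [r4c3∈{2}] nothing but 2 survives at r4c3 ⇒ r4c3=2.
Step 11. [r5c7∈{2,3,7,9}] in row 5, 2 fits only at r5c7, so r5c7=2.
Step 12. [r7c2∈{8}] r7c2's peers cover all but 8. So r7c2=8.
Step 13. [r5c2∈{3}] r5c2 has the single candidate 3 ⇒ r5c2=3.
Step 14. [r5c8∈{7}] r5c8 has the single candidate 7 ⇒ r5c8=7.
Step 15. [r7c3∈{7}] r7c3 has the single candidate 7. So r7c3=7.
Step 16. [r7c7∈{1}] r7c7's peers cover all but 1, so r7c7=1.
Step 17. [r9c8∈{3}] only 3 remains possible at r9c8. So r9c8=3.
Step 18. [r6c5∈{2,3,9}] 2 has one home in row 6: r6c5. So r6c5=2.
Step 19. [r6c7∈{3,9}] row 6 places 3 nowhere but r6c7. So r6c7=3.
Step 20. [r4c7∈{9}] only 9 remains possible at r4c7. So r4c7=9.
Step 21. [r4c4∈{1}] r4c4 is down to just 1 ⇒ r4c4=1.
Step 22. [r9c4∈{8}] nothing but 8 survives at r9c4, so r9c4=8.
Step 23. [r5c6∈{4,8}] 8 has one home in row 5: r5c6, so r5c6=8.
Step 24. [r5c4∈{4,9}] in row 5, 4 fits only at r5c4 ⇒ r5c4=4.
Step 25. [r6c4∈{6,9}] 9 has one home in col 4: r6c4, so r6c4=9.
Step 26. [r6c8∈{1,5}] in row 6, 1 fits only at r6c8 ⇒ r6c8=1.
Step 27. [r1c6∈{4,6}] row 1 places 4 nowhere but r1c6. So r1c6=4.
Step 28. [r6c6∈{6}] r6c6's peers cover all but 6. So r6c6=6.
Step 29. [r5c1∈{9}] nothing but 9 survives at r5c1 ⇒ r5c1=9.
Step 30. [r8c1∈{1}] only 1 remains possible at r8c1 ⇒ r8c1=1.
Step 31. [r3c8∈{8}] r3c8's peers cover all but 8. So r3c8=8.
Step 32. [r7c1∈{2}] nothing but 2 survives at r7c1. So r7c1=2.
Step 33. [r6c2∈{5}] nothing but 5 survives at r6c2. So r6c2=5.
Step 34. [r3c7∈{4}] only 4 remains possible at r3c7 ⇒ r3c7=4.
Step 35. [r1c1∈{3}] r1c1 is down to just 3. So r1c1=3.
Step 36. [r6c3∈{8}] only 8 remains possible at r6c3. So r6c3=8.
Step 37. [r4c8∈{5}] r4c8's peers cover all but 5 ⇒ r4c8=5.
Step 38. [r2c4∈{7}] r2c4 has the single candidate 7 ⇒ r2c4=7.
Step 39. [r4c5∈{3}] r4c5 has the single candidate 3, so r4c5=3.
Step 40. [r9c7∈{7}] only 7 remains possible at r9c7. So r9c7=7.
Step 41. [r6c1∈{7}] r6c1 has the single candidate 7. So r6c1=7.
Step 42. [r9c9∈{2}] nothing but 2 survives at r9c9. So r9c9=2.
Step 43. [r9c6∈{1}] r9c6 is down to just 1, so r9c6=1.
Step 44. [r2c3∈{4}] r2c3 is down to just 4 ⇒ r2c3=4.
Step 45. [r8c2∈{6}] r8c2 has the single candidate 6. So r8c2=6.
Step 46. [r1c4∈{6}] nothing but 6 survives at r1c4, so r1c4=6.
Step 47. [r3c5∈{9}] only 9 remains possible at r3c5. So r3c5=9.

Answer: 3 1 9 6 8 4 5 2 7 / 8 2 4 7 1 5 6 9 3 / 5 7 6 2 9 3 4 8 1 / 6 4 2 1 3 7 9 5 8 / 9 3 1 4 5 8 2 7 6 / 7 5 8 9 2 6 3 1 4 / 2 8 7 3 4 9 1 6 5 / 1 6 3 5 7 2 8 4 9 / 4 9 5 8 6 1 7 3 2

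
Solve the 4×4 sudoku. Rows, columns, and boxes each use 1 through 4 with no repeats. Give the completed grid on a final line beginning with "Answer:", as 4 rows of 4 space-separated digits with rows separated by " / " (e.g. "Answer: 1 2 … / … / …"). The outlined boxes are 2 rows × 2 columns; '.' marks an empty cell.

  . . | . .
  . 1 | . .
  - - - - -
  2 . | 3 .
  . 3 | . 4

Step 1. [r4c3∈{1,2}] across row 4, 2 lands solely at r4c3 ⇒ r4c3=2.
Step 2. [r1c2∈{2,4}] in col 2, 2 fits only at r1c2 ⇒ r1c2=2.
Step 3. [r2c3∈{4}] only 4 remains possible at r2c3, so r2c3=4.
Step 4. [r2c1∈{3}] r2c1 is down to just 3, so r2c1=3.
Step 5. [r1c3∈{1}] r1c3 is down to just 1 ⇒ r1c3=1.
Step 6. [r2c4∈{2}] r2c4's peers cover all but 2, so r2c4=2.
Step 7. [r1c1∈{4}] r1c1 is down to just 4. So r1c1=4.
Step 8. [r4c1∈{1}] r4c1's peers cover all but 1 ⇒ r4c1=1.
Step 9. [r1c4∈{3}] r1c4 is down to just 3. So r1c4=3.
Step 10. [r3c4∈{1}] r3c4's peers cover all but 1, so r3c4=1.
Step 11. [r3c2∈{4}] only 4 remains possible at r3c2, so r3c2=4.

Answer: 4 2 1 3 / 3 1 4 2 / 2 4 3 1 / 1 3 2 4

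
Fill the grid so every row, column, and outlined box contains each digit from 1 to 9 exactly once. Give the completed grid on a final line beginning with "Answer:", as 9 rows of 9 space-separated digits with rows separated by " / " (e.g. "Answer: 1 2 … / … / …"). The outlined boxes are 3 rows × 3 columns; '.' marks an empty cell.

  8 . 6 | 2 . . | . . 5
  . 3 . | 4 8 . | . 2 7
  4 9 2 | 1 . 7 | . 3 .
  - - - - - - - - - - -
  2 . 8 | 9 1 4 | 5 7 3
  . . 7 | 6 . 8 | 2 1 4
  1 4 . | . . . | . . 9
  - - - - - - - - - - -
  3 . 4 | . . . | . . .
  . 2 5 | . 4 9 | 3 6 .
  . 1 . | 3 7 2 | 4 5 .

Step 1. [r7c2∈{6,7,8}] col 2 places 8 nowhere but r7c2 ⇒ r7c2=8.
Step 2. [r3c5∈{5,6}] r3c5 is the only open cell in row 3 admitting 5, so r3c5=5.
Step 3. [r2c7∈{1,6,9}] across row 2, 9 lands solely at r2c7. So r2c7=9.
Step 4. [r7c6∈{1,5,6}] r7c6 is the only open cell in col 6 admitting 1, so r7c6=1.
Step 5. [r5c5∈{3}] r5c5's peers cover all but 3. So r5c5=3.
Step 6. [r9c9∈{8}] nothing but 8 survives at r9c9. So r9c9=8.
Step 7. [r6c7∈{6,8}] r6c7 is the only open cell in row 6 admitting 6, so r6c7=6.
Step 8. [r5c1∈{5,9}] r5c1 is the only open cell in row 5 admitting 9. So r5c1=9.
Step 9. [r6c6∈{5}] only 5 remains possible at r6c6. So r6c6=5.
Step 10. [r9c1∈{6}] r9c1's peers cover all but 6. So r9c1=6.
Step 11. [r1c7∈{1}] r1c7 is down to just 1, so r1c7=1.
Step 12. [r8c9∈{1}] r8c9's peers cover all but 1, so r8c9=1.
Step 13. [r8c1∈{7}] only 7 remains possible at r8c1, so r8c1=7.
Step 14. [r6c8∈{8}] nothing but 8 survives at r6c8, so r6c8=8.
Step 15. [r2c3∈{1}] r2c3 is down to just 1. So r2c3=1.
Step 16. [r3c9∈{6}] nothing but 6 survives at r3c9. So r3c9=6.
Step 17. [r7c8∈{9}] r7c8 has the single candidate 9, so r7c8=9.
Step 18. [r4c2∈{6}] r4c2's peers cover all but 6. So r4c2=6.
Step 19. [r2c1∈{5}] r2c1 is down to just 5, so r2c1=5.
Step 20. [r7c5∈{6}] r7c5 has the single candidate 6, so r7c5=6.
Step 21. [r6c4∈{7}] r6c4 is down to just 7. So r6c4=7.
Step 22. [r5c2∈{5}] only 5 remains possible at r5c2, so r5c2=5.
Step 23. [r1c6∈{3}] only 3 remains possible at r1c6. So r1c6=3.
Step 24. [r7c9∈{2}] only 2 remains possible at r7c9 ⇒ r7c9=2.
Step 25. [r1c8∈{4}] nothing but 4 survives at r1c8 ⇒ r1c8=4.
Step 26. [r6c3∈{3}] only 3 remains possible at r6c3, so r6c3=3.
Step 27. [r2c6∈{6}] r2c6's peers cover all but 6 ⇒ r2c6=6.
Step 28. [r3c7∈{8}] nothing but 8 survives at r3c7, so r3c7=8.
Step 29. [r7c4∈{5}] only 5 remains possible at r7c4 ⇒ r7c4=5.
Step 30. [r6c5∈{2}] r6c5 has the single candidate 2, so r6c5=2.
Step 31. [r1c2∈{7}] only 7 remains possible at r1c2, so r1c2=7.
Step 32. [r9c3∈{9}] nothing but 9 survives at r9c3, so r9c3=9.
Step 33. [r1c5∈{9}] nothing but 9 survives at r1c5. So r1c5=9.
Step 34. [r8c4∈{8}] r8c4 is down to just 8 ⇒ r8c4=8.
Step 35. [r7c7∈{7}] r7c7 has the single candidate 7. So r7c7=7.

Answer: 8 7 6 2 9 3 1 4 5 / 5 3 1 4 8 6 9 2 7 / 4 9 2 1 5 7 8 3 6 / 2 6 8 9 1 4 5 7 3 / 9 5 7 6 3 8 2 1 4 / 1 4 3 7 2 5 6 8 9 / 3 8 4 5 6 1 7 9 2 / 7 2 5 8 4 9 3 6 1 / 6 1 9 3 7 2 4 5 8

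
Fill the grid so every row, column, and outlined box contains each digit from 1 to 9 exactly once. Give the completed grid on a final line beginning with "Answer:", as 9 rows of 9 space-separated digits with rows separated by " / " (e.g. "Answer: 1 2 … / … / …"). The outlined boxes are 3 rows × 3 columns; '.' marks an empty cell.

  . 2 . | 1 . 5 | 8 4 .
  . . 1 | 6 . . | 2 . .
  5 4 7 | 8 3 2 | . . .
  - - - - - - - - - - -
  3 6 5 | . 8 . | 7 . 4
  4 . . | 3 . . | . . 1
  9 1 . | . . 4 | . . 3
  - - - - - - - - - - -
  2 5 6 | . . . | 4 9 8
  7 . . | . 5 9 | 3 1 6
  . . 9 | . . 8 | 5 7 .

Step 1. [r8c4∈{2,4}] across row 8, 2 lands solely at r8c4, so r8c4=2.
Step 2. [r2c6∈{7}] nothing but 7 survives at r2c6, so r2c6=7.
Step 3. [r6c7∈{6}] only 6 remains possible at r6c7, so r6c7=6.
Step 4. [r2c2∈{3,8,9}] 9 has one home in col 2: r2c2. So r2c2=9.
Step 5. [r5c8∈{2,5,8}] across row 5, 5 lands solely at r5c8. So r5c8=5.
Step 6. [r9c5∈{1,4,6}] in row 9, 6 fits only at r9c5 ⇒ r9c5=6.
Step 7. [r6c8∈{2,8}] r6c8 is the only open cell in col 8 admitting 8 ⇒ r6c8=8.
Step 8. [r7c5∈{1,7}] r7c5 is the only open cell in col 5 admitting 1. So r7c5=1.
Step 9. [r5c2∈{7,8}] in col 2, 7 fits only at r5c2. So r5c2=7.
Step 10. [r6c5∈{2,7}] in col 5, 7 fits only at r6c5 ⇒ r6c5=7.
Step 11. [r5c7∈{9}] r5c7's peers cover all but 9 ⇒ r5c7=9.
Step 12. [r5c3∈{2,8}] row 5 places 8 nowhere but r5c3, so r5c3=8.
Step 13. [r3c9∈{9}] nothing but 9 survives at r3c9, so r3c9=9.
Step 14. [r8c2∈{8}] r8c2's peers cover all but 8, so r8c2=8.
Step 15. [r1c3∈{3}] nothing but 3 survives at r1c3 ⇒ r1c3=3.
Step 16. [r4c4∈{9}] r4c4 has the single candidate 9, so r4c4=9.
Step 17. [r1c5∈{9}] r1c5 has the single candidate 9. So r1c5=9.
Step 18. [r3c7∈{1}] nothing but 1 survives at r3c7. So r3c7=1.
Step 19. [r5c6∈{6}] r5c6's peers cover all but 6 ⇒ r5c6=6.
Step 20. [r6c3∈{2}] nothing but 2 survives at r6c3 ⇒ r6c3=2.
Step 21. [r2c1∈{8}] r2c1 has the single candidate 8 ⇒ r2c1=8.
Step 22. [r2c9∈{5}] r2c9 is down to just 5, so r2c9=5.
Step 23. [r9c4∈{4}] r9c4's peers cover all but 4. So r9c4=4.
Step 24. [r1c9∈{7}] r1c9 is down to just 7, so r1c9=7.
Step 25. [r3c8∈{6}] r3c8's peers cover all but 6. So r3c8=6.
Step 26. [r6c4∈{5}] nothing but 5 survives at r6c4, so r6c4=5.
Step 27. [r9c9∈{2}] only 2 remains possible at r9c9, so r9c9=2.
Step 28. [r7c6∈{3}] nothing but 3 survives at r7c6, so r7c6=3.
Step 29. [r8c3∈{4}] r8c3 has the single candidate 4 ⇒ r8c3=4.
Step 30. [r1c1∈{6}] r1c1's peers cover all but 6, so r1c1=6.
Step 31. [r2c8∈{3}] only 3 remains possible at r2c8, so r2c8=3.
Step 32. [r7c4∈{7}] nothing but 7 survives at r7c4, so r7c4=7.
Step 33. [r9c2∈{3}] r9c2's peers cover all but 3 ⇒ r9c2=3.
Step 34. [r4c6∈{1}] r4c6's peers cover all but 1. So r4c6=1.
Step 35. [r4c8∈{2}] r4c8's peers cover all but 2. So r4c8=2.
Step 36. [r2c5∈{4}] nothing but 4 survives at r2c5 ⇒ r2c5=4.
Step 37. [r5c5∈{2}] r5c5's peers cover all but 2 ⇒ r5c5=2.
Step 38. [r9c1∈{1}] only 1 remains possible at r9c1. So r9c1=1.

Answer: 6 2 3 1 9 5 8 4 7 / 8 9 1 6 4 7 2 3 5 / 5 4 7 8 3 2 1 6 9 / 3 6 5 9 8 1 7 2 4 / 4 7 8 3 2 6 9 5 1 / 9 1 2 5 7 4 6 8 3 / 2 5 6 7 1 3 4 9 8 / 7 8 4 2 5 9 3 1 6 / 1 3 9 4 6 8 5 7 2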